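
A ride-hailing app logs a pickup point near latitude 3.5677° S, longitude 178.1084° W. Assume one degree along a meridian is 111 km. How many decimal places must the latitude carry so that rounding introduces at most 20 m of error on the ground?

4 decimal places

One degree of latitude covers 111000 m.
With N decimal places the half-ulp bound is 0.5·10⁻ᴺ°, or 0.5·10⁻ᴺ × 111000 m on the ground.
Setting 55500 × 10⁻ᴺ ≤ 20 gives 10ᴺ ≥ 2775, i.e. N ≥ 3.44.
At 3 places the error can reach 55.5 m, but 4 places keeps it to 5.55 m.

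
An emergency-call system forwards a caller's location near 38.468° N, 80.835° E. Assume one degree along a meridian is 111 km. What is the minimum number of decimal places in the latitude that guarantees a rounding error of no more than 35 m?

One degree of latitude covers 111000 m.
With N decimal places the half-ulp bound is 0.5·10⁻ᴺ°, or 0.5·10⁻ᴺ × 111000 m on the ground.
Setting 55500 × 10⁻ᴺ ≤ 35 gives 10ᴺ ≥ 1586, i.e. N ≥ 3.20.
At 3 places the error can reach 55.5 m, but 4 places keeps it to 5.55 m.

4 decimal places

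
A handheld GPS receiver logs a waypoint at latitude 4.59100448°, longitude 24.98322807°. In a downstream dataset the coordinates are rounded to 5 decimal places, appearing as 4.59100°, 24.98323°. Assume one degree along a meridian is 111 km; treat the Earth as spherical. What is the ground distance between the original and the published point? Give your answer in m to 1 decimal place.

The latitude changed by +0.00000448° and the longitude by -0.00000193°.
N–S: 0.00000448° × 111000 m/° = 0.49728 m.
E–W at 4.591°: -0.00000193° × 111000 × cos 4.591° = -0.00000193 × 111000 × 0.9968 ≈ -0.213543 m.
Distance: √(0.49728² + 0.213543²) ≈ 0.541191 m.

0.5 m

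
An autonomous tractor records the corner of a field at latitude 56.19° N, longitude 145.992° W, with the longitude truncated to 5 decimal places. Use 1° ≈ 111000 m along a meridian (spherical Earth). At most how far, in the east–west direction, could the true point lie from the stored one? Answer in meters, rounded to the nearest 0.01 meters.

0.62 meters

Truncating at 5 decimal places can drop up to a full unit in the last place, so the longitude may be off by as much as 1e-05°.
Parallels shrink by cos φ, so at 56.19° a degree of longitude is 111000 × 0.5564 ≈ 61764.9 m.
So at most 1e-05° × 61764.9 ≈ 0.617649 m east–west.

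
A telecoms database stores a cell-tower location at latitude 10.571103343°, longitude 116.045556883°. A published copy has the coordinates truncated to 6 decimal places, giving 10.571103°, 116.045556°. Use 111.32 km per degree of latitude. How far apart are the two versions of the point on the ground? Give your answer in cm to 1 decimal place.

The latitude changed by +0.000000343° and the longitude by +0.000000883°.
N–S: 0.000000343° × 111320 m/° = 0.0381828 m.
E–W at 10.5711°: 0.000000883° × 111320 × cos 10.5711° = 0.000000883 × 111320 × 0.9830 ≈ 0.0966273 m.
Distance: √(0.0381828² + 0.0966273²) ≈ 0.103898 m.
That is 0.103898 m = 10.39 cm.

10.4 cm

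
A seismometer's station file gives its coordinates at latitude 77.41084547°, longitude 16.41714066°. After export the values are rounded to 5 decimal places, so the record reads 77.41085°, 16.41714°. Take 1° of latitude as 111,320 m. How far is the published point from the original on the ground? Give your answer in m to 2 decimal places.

The latitude changed by -0.00000453° and the longitude by +0.00000066°.
N–S: -0.00000453° × 111320 m/° = -0.50428 m.
E–W at 77.4108°: 0.00000066° × 111320 × cos 77.4108° = 0.00000066 × 111320 × 0.2180 ≈ 0.0160137 m.
Distance: √(0.50428² + 0.0160137²) ≈ 0.504534 m.

0.50 m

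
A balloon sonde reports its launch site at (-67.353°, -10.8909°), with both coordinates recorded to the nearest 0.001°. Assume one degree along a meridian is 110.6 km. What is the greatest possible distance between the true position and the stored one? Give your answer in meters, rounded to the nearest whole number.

Rounding to 3 decimal places leaves each coordinate within ±0.0005° of the true value.
North–south component: 0.0005° × 110600 = 55.3 m.
Longitude error → 0.0005 × 110600 × cos 67.353° = 0.0005 × 110600 × 0.3851 ≈ 21.2934 m.
Combining orthogonally: (55.3² + 21.2934²)^½ ≈ 59.2579 m.

59 meters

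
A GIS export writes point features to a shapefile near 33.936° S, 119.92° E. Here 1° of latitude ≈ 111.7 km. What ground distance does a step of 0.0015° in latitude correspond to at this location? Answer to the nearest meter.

0.0015° × 111700 m/° = 167.55 m.

168 meters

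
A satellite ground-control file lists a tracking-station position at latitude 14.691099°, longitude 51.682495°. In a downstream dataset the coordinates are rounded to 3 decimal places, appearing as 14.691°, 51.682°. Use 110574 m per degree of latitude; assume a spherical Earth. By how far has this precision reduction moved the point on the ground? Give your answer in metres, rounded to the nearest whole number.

54 metres

The latitude changed by +0.000099° and the longitude by +0.000495°.
North–south shift: 0.000099 × 110574 = 10.9468 m.
E–W at 14.691°: 0.000495° × 110574 × cos 14.691° = 0.000495 × 110574 × 0.9673 ≈ 52.9447 m.
Distance: √(10.9468² + 52.9447²) ≈ 54.0646 m.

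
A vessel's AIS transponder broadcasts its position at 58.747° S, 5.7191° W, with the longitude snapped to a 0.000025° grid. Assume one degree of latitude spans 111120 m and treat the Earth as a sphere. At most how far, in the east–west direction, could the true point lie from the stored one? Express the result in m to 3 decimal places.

With a 0.000025° grid the true value lies within half a step, ±0.000025°/2 = ±1.25e-05°, of the stored one.
One degree of longitude at 58.747° is 111120 × cos 58.747° ≈ 111120 × 0.5188 = 57651.1 m.
So at most 1.25e-05° × 57651.1 ≈ 0.720638 m east–west.

0.721 m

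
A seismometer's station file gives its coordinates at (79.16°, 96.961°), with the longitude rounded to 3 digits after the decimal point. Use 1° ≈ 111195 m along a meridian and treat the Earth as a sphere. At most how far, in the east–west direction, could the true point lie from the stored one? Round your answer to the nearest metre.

10 metres

Rounding to 3 decimal places leaves the longitude within ±0.0005° of the true value.
Parallels shrink by cos φ, so at 79.16° a degree of longitude is 111195 × 0.1881 ≈ 20912.1 m.
Maximum E–W displacement: 0.0005 × 20912.1 = 10.4561 m.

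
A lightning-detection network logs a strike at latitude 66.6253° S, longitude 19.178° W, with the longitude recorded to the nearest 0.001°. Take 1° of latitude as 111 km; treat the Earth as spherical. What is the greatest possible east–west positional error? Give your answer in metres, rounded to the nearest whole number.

22 metres

Rounding to 3 decimal places leaves the longitude within ±0.0005° of the true value.
One degree of longitude at 66.6253° is 111000 × cos 66.6253° ≈ 111000 × 0.3967 = 44038.4 m.
Maximum E–W displacement: 0.0005 × 44038.4 = 22.0192 m.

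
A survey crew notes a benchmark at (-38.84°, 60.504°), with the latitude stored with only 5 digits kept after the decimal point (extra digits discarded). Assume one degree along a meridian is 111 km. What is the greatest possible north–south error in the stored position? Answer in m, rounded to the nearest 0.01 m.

Truncating at 5 decimal places can drop up to a full unit in the last place, so the latitude may be off by as much as 1e-05°.
North–south distance: 1e-05° × 111000 m/° = 1.11 m.

1.11 m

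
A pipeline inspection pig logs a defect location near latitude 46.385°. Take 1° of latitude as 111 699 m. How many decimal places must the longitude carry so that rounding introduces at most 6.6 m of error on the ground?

At 46.385° one degree of longitude covers 111699 × cos 46.385° ≈ 111699 × 0.6898 ≈ 77051 m.
N decimal places → at most half a unit in the last place, 0.5 × 10⁻ᴺ° = 77051/2 × 10⁻ᴺ m.
Setting 38525.5 × 10⁻ᴺ ≤ 6.6 gives 10ᴺ ≥ 5837, i.e. N ≥ 3.77.
N = 3 would give 38.5 m (too coarse); N = 4 gives 3.85 m ≤ 6.6 m.

4 decimal places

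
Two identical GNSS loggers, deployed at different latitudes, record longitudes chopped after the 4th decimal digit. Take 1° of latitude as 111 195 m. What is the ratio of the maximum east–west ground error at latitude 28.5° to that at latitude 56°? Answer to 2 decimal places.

Truncating at 4 decimal places can drop up to a full unit in the last place, so the longitude may be off by as much as 0.0001°.
At 28.5°: 0.0001° × 111195 × cos 28.5° = 0.0001 × 111195 × 0.8788 ≈ 9.772 m.
At 56°: 0.0001° × 111195 × cos 56° = 0.0001 × 111195 × 0.5592 ≈ 6.2179 m.
The ratio reduces to cos 28.5° / cos 56° = 0.8788/0.5592 ≈ 1.5716.

1.57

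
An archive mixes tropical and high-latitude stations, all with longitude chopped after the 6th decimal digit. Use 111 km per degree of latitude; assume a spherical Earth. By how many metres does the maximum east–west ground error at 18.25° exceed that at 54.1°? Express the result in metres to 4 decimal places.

Truncating at 6 decimal places can drop up to a full unit in the last place, so the longitude may be off by as much as 1e-06°.
Error at 18.25° = 1e-06° × 111000 × cos 18.25° ≈ 0.111 × 0.9497 = 0.10542 m.
At 54.1°: 1e-06° × 111000 × cos 54.1° = 1e-06 × 111000 × 0.5864 ≈ 0.065087 m.
Difference: 0.10542 − 0.065087 = 0.040329 m.

0.0403 metres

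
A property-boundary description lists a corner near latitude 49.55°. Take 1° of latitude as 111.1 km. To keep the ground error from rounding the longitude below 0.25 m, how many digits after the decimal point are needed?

6 decimal places

At 49.55° one degree of longitude covers 111100 × cos 49.55° ≈ 111100 × 0.6488 ≈ 72079.9 m.
N decimal places → at most half a unit in the last place, 0.5 × 10⁻ᴺ° = 72079.9/2 × 10⁻ᴺ m.
Need 0.5 × 72079.9 × 10⁻ᴺ ≤ 0.25 → 10⁻ᴺ ≤ 6.937e-06, so N ≥ 5.16.
At 5 places the error can reach 0.36 m, but 6 places keeps it to 0.036 m.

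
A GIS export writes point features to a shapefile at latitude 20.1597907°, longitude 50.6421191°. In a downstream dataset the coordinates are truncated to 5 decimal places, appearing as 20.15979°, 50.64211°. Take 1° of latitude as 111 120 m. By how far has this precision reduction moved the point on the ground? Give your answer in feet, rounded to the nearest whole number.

3 feet

Δlat = 20.1597907 − 20.15979 = +0.0000007°; Δlon = 50.6421191 − 50.64211 = +0.0000091°.
North–south shift: 0.0000007 × 111120 = 0.077784 m.
E–W at 20.1598°: 0.0000091° × 111120 × cos 20.1598° = 0.0000091 × 111120 × 0.9387 ≈ 0.949241 m.
Distance: √(0.077784² + 0.949241²) ≈ 0.952423 m.
Converting: 0.952423 m × 3.2808 ft/m ≈ 3.1247 ft.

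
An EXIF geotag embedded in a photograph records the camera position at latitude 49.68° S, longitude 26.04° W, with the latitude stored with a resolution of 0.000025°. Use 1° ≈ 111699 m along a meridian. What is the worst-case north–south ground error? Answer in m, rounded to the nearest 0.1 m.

With a 0.000025° grid the true value lies within half a step, ±0.000025°/2 = ±1.25e-05°, of the stored one.
So the N–S error is at most 1.25e-05 × 111699 = 1.39624 m.

1.4 m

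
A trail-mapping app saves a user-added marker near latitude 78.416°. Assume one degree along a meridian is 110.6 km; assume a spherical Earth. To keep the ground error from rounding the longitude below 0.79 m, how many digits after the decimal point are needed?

5 decimal places

At 78.416° one degree of longitude covers 110600 × cos 78.416° ≈ 110600 × 0.2008 ≈ 22209 m.
Rounding to N decimal places gives at most 0.5 × 10⁻ᴺ degrees of error, i.e. 0.5 × 10⁻ᴺ × 22209 m.
Need 0.5 × 22209 × 10⁻ᴺ ≤ 0.79 → 10⁻ᴺ ≤ 7.114e-05, so N ≥ 4.15.
N = 4 would give 1.11 m (too coarse); N = 5 gives 0.111 m ≤ 0.79 m.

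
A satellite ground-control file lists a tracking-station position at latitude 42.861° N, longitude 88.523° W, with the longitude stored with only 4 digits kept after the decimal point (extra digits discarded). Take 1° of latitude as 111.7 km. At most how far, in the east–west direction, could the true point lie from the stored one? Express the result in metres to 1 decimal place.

8.2 metres

Truncating at 4 decimal places can drop up to a full unit in the last place, so the longitude may be off by as much as 0.0001°.
At latitude 42.861° a degree of longitude spans 111700 m × cos 42.861° = 111700 × 0.7330 ≈ 81876.8 m.
Maximum E–W displacement: 0.0001 × 81876.8 = 8.18768 m.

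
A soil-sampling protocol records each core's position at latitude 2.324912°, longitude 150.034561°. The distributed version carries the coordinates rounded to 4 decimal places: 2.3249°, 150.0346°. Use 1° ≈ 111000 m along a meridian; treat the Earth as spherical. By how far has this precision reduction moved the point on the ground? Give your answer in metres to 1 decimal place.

4.5 metres

Δlat = 2.324912 − 2.3249 = +0.000012°; Δlon = 150.034561 − 150.0346 = -0.000039°.
North–south shift: 0.000012 × 111000 = 1.332 m.
East–west at this latitude: -0.000039° × 111000 × cos 2.3249° ≈ -0.000039 × 110909 = -4.32544 m.
Distance: √(1.332² + 4.32544²) ≈ 4.52588 m.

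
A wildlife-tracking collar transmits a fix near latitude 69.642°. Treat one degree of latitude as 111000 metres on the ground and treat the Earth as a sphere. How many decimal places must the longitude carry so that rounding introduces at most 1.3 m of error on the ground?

5 decimal places

At 69.642° one degree of longitude covers 111000 × cos 69.642° ≈ 111000 × 0.3479 ≈ 38615.2 m.
Rounding to N decimal places gives at most 0.5 × 10⁻ᴺ degrees of error, i.e. 0.5 × 10⁻ᴺ × 38615.2 m.
Setting 19307.6 × 10⁻ᴺ ≤ 1.3 gives 10ᴺ ≥ 1.485e+04, i.e. N ≥ 4.17.
So 5 decimal places suffice (0.193 m); 4 would allow up to 1.93 m.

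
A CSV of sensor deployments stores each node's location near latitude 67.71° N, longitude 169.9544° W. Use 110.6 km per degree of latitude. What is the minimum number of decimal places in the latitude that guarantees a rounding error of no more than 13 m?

One degree of latitude covers 110600 m.
Rounding to N decimal places gives at most 0.5 × 10⁻ᴺ degrees of error, i.e. 0.5 × 10⁻ᴺ × 110600 m.
Setting 55300 × 10⁻ᴺ ≤ 13 gives 10ᴺ ≥ 4254, i.e. N ≥ 3.63.
At 3 places the error can reach 55.3 m, but 4 places keeps it to 5.53 m.

4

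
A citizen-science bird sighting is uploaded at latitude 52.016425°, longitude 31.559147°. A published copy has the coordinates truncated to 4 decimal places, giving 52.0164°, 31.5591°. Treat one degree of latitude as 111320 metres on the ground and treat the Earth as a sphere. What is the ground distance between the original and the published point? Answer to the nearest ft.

14 ft

Δlat = 52.016425 − 52.0164 = +0.000025°; Δlon = 31.559147 − 31.5591 = +0.000047°.
North–south shift: 0.000025 × 111320 = 2.783 m.
E–W at 52.0164°: 0.000047° × 111320 × cos 52.0164° = 0.000047 × 111320 × 0.6154 ≈ 3.21999 m.
Distance: √(2.783² + 3.21999²) ≈ 4.25598 m.
In feet: 4.25598 m ÷ 0.3048 ≈ 13.963 ft.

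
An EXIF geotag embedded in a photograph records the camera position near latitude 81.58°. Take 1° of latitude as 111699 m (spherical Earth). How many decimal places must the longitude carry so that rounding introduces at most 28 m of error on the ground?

3 decimal places

At 81.58° one degree of longitude covers 111699 × cos 81.58° ≈ 111699 × 0.1464 ≈ 16355.9 m.
With N decimal places the half-ulp bound is 0.5·10⁻ᴺ°, or 0.5·10⁻ᴺ × 16355.9 m on the ground.
Need 0.5 × 16355.9 × 10⁻ᴺ ≤ 28 → 10⁻ᴺ ≤ 3.424e-03, so N ≥ 2.47.
At 2 places the error can reach 81.8 m, but 3 places keeps it to 8.18 m.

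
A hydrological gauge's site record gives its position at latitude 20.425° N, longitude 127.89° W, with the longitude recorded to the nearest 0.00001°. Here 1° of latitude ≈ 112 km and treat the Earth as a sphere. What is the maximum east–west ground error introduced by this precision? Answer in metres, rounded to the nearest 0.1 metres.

Rounding to 5 decimal places leaves the longitude within ±5e-06° of the true value.
At latitude 20.425° a degree of longitude spans 112000 m × cos 20.425° = 112000 × 0.9371 ≈ 104959 m.
So at most 5e-06° × 104959 ≈ 0.524793 m east–west.

0.5 metres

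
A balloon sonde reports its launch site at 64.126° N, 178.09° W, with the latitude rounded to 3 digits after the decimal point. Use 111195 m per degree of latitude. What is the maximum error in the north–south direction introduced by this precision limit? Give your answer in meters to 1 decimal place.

55.6 meters

Rounding to 3 decimal places leaves the latitude within ±0.0005° of the true value.
North–south distance: 0.0005° × 111195 m/° = 55.5975 m.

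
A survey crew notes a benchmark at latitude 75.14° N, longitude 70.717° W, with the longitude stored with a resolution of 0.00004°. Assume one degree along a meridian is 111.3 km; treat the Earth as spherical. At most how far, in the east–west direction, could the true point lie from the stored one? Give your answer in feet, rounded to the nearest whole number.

With a 0.00004° grid the true value lies within half a step, ±0.00004°/2 = ±2e-05°, of the stored one.
At latitude 75.14° a degree of longitude spans 111300 m × cos 75.14° = 111300 × 0.2565 ≈ 28543.8 m.
Maximum E–W displacement: 2e-05 × 28543.8 = 0.570876 m.
In feet: 0.570876 m ÷ 0.3048 ≈ 1.873 ft.

2 feet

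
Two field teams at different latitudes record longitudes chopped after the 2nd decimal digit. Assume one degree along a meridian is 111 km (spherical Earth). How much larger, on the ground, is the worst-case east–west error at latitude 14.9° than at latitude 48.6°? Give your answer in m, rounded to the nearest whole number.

Truncating at 2 decimal places can drop up to a full unit in the last place, so the longitude may be off by as much as 0.01°.
At 14.9°: 0.01° × 111000 × cos 14.9° = 0.01 × 111000 × 0.9664 ≈ 1072.7 m.
Error at 48.6° = 0.01° × 111000 × cos 48.6° ≈ 1110 × 0.6613 = 734.06 m.
Difference: 1072.7 − 734.06 = 338.62 m.

339 m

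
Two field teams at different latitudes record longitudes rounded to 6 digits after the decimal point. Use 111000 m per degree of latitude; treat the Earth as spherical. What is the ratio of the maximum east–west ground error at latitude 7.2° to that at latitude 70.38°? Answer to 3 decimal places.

2.955

Rounding to 6 decimal places leaves the longitude within ±5e-07° of the true value.
At 7.2°: 5e-07° × 111000 × cos 7.2° = 5e-07 × 111000 × 0.9921 ≈ 0.055062 m.
Error at 70.38° = 5e-07° × 111000 × cos 70.38° ≈ 0.0555 × 0.3358 = 0.018636 m.
Ratio: 0.055062 / 0.018636 = cos 7.2° / cos 70.38° ≈ 2.9547.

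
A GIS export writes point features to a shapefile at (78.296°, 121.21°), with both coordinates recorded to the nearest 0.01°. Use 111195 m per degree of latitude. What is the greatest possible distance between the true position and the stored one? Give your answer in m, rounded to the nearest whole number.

567 m

Rounding to 2 decimal places leaves each coordinate within ±0.005° of the true value.
N–S: 0.005° × 111195 m/° = 555.975 m.
East–west component at 78.296°: 0.005° × 111195 × cos 78.296° ≈ 0.005 × 22556.5 ≈ 112.783 m.
Combining orthogonally: (555.975² + 112.783²)^½ ≈ 567.299 m.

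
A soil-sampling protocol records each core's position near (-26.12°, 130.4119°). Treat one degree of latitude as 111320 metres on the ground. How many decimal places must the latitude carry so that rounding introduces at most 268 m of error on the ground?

3 decimal places

One degree of latitude covers 111320 m.
Rounding to N decimal places gives at most 0.5 × 10⁻ᴺ degrees of error, i.e. 0.5 × 10⁻ᴺ × 111320 m.
Setting 55660 × 10⁻ᴺ ≤ 268 gives 10ᴺ ≥ 207.7, i.e. N ≥ 2.32.
So 3 decimal places suffice (55.7 m); 2 would allow up to 557 m.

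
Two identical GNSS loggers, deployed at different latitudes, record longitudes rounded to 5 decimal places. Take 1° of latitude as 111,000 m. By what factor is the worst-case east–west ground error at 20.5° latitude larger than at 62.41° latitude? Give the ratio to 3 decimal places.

2.022

Rounding to 5 decimal places leaves the longitude within ±5e-06° of the true value.
At 20.5°: 5e-06° × 111000 × cos 20.5° = 5e-06 × 111000 × 0.9367 ≈ 0.51985 m.
Error at 62.41° = 5e-06° × 111000 × cos 62.41° ≈ 0.555 × 0.4631 = 0.25704 m.
The ratio reduces to cos 20.5° / cos 62.41° = 0.9367/0.4631 ≈ 2.0224.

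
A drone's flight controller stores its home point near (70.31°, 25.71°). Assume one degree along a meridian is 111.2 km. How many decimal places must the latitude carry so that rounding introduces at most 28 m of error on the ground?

4

One degree of latitude covers 111200 m.
Rounding to N decimal places gives at most 0.5 × 10⁻ᴺ degrees of error, i.e. 0.5 × 10⁻ᴺ × 111200 m.
Need 0.5 × 111200 × 10⁻ᴺ ≤ 28 → 10⁻ᴺ ≤ 5.036e-04, so N ≥ 3.30.
N = 3 would give 55.6 m (too coarse); N = 4 gives 5.56 m ≤ 28 m.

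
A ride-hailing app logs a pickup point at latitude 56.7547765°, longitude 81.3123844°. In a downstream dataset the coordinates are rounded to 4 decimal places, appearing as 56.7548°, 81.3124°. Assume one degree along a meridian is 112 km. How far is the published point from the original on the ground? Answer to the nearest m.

3 m

The latitude changed by -0.0000235° and the longitude by -0.0000156°.
N–S: -0.0000235° × 112000 m/° = -2.632 m.
East–west at this latitude: -0.0000156° × 112000 × cos 56.7548° ≈ -0.0000156 × 61401 = -0.957856 m.
Combined displacement = (2.632² + 0.957856²)^½ ≈ 2.80088 m.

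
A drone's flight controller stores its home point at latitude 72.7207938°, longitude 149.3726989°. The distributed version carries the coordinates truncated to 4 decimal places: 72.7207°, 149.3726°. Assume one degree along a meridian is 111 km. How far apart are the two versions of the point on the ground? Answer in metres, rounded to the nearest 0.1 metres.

Δlat = 72.7207938 − 72.7207 = +0.0000938°; Δlon = 149.3726989 − 149.3726 = +0.0000989°.
North–south shift: 0.0000938 × 111000 = 10.4118 m.
E–W at 72.7207°: 0.0000989° × 111000 × cos 72.7207° = 0.0000989 × 111000 × 0.2970 ≈ 3.26076 m.
Combined displacement = (10.4118² + 3.26076²)^½ ≈ 10.9105 m.

10.9 metres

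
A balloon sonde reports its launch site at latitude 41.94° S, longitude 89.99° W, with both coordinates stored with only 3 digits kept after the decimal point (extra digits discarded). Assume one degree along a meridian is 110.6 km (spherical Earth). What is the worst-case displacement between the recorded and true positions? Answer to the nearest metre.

138 metres

Truncating at 3 decimal places can drop up to a full unit in the last place, so each coordinate may be off by as much as 0.001°.
North–south component: 0.001° × 110600 = 110.6 m.
Longitude error → 0.001 × 110600 × cos 41.94° = 0.001 × 110600 × 0.7438 ≈ 82.2693 m.
Combining orthogonally: (110.6² + 82.2693²)^½ ≈ 137.843 m.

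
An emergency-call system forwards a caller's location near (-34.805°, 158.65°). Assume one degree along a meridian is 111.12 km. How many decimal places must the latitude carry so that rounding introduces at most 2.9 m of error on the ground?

5 decimal places

One degree of latitude covers 111120 m.
N decimal places → at most half a unit in the last place, 0.5 × 10⁻ᴺ° = 111120/2 × 10⁻ᴺ m.
Need 0.5 × 111120 × 10⁻ᴺ ≤ 2.9 → 10⁻ᴺ ≤ 5.220e-05, so N ≥ 4.28.
N = 4 would give 5.56 m (too coarse); N = 5 gives 0.556 m ≤ 2.9 m.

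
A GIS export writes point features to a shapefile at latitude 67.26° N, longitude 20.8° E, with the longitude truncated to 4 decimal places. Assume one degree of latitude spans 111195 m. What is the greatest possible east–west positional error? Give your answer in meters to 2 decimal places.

Truncating at 4 decimal places can drop up to a full unit in the last place, so the longitude may be off by as much as 0.0001°.
Parallels shrink by cos φ, so at 67.26° a degree of longitude is 111195 × 0.3866 ≈ 42982.4 m.
East–west error: 0.0001° × 42982.4 m/° ≈ 4.29824 m.

4.30 meters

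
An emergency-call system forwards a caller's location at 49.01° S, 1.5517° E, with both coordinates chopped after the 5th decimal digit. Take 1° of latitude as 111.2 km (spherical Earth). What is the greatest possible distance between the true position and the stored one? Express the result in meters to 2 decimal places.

Truncating at 5 decimal places can drop up to a full unit in the last place, so each coordinate may be off by as much as 1e-05°.
Latitude error → 1e-05 × 111200 = 1.112 m along the meridian.
East–west component at 49.01°: 1e-05° × 111200 × cos 49.01° ≈ 1e-05 × 72939.1 ≈ 0.729391 m.
Worst case both components are at the extreme and orthogonal: √(1.112² + 0.729391²) ≈ 1.32987 m.

1.33 meters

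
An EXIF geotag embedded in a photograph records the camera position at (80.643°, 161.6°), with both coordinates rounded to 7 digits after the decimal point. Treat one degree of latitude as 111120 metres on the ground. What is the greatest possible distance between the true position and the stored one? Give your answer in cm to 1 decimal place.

0.6 cm

Rounding to 7 decimal places leaves each coordinate within ±5e-08° of the true value.
North–south component: 5e-08° × 111120 = 0.005556 m.
E–W at 80.643°: 5e-08° × 111120 × cos 80.643° = 5e-08 × 111120 × 0.1626 ≈ 0.000903325 m.
Combining orthogonally: (0.005556² + 0.000903325²)^½ ≈ 0.00562895 m.
That is 0.00562895 m = 0.5629 cm.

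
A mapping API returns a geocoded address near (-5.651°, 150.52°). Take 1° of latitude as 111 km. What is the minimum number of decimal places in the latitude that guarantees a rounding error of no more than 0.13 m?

6

One degree of latitude covers 111000 m.
Rounding to N decimal places gives at most 0.5 × 10⁻ᴺ degrees of error, i.e. 0.5 × 10⁻ᴺ × 111000 m.
Setting 55500 × 10⁻ᴺ ≤ 0.13 gives 10ᴺ ≥ 4.269e+05, i.e. N ≥ 5.63.
So 6 decimal places suffice (0.0555 m); 5 would allow up to 0.555 m.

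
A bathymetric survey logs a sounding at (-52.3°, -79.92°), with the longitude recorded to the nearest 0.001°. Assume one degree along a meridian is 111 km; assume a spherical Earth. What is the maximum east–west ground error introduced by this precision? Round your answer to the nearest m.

34 m

Rounding to 3 decimal places leaves the longitude within ±0.0005° of the true value.
At latitude 52.3° a degree of longitude spans 111000 m × cos 52.3° = 111000 × 0.6115 ≈ 67879.5 m.
Maximum E–W displacement: 0.0005 × 67879.5 = 33.9398 m.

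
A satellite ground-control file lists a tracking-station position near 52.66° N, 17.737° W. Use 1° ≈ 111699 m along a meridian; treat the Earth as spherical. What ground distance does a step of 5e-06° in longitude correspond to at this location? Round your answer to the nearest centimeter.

34 centimeters

5e-06° of longitude at 52.66° is 5e-06 × 111699 × cos 52.66° ≈ 5e-06 × 67750.3 = 0.338752 m.
That is 0.338752 m = 33.875 cm.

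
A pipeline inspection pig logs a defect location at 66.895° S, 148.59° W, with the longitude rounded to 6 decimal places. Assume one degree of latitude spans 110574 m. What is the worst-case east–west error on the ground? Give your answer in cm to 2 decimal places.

Rounding to 6 decimal places leaves the longitude within ±5e-07° of the true value.
One degree of longitude at 66.895° is 110574 × cos 66.895° ≈ 110574 × 0.3924 = 43391.2 m.
East–west error: 5e-07° × 43391.2 m/° ≈ 0.0216956 m.
That is 0.0216956 m = 2.1696 cm.

2.17 cm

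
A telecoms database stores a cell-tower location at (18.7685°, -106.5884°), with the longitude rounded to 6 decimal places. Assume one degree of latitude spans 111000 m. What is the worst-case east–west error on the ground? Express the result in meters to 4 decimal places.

Rounding to 6 decimal places leaves the longitude within ±5e-07° of the true value.
Parallels shrink by cos φ, so at 18.7685° a degree of longitude is 111000 × 0.9468 ≈ 105098 m.
So at most 5e-07° × 105098 ≈ 0.0525489 m east–west.

0.0525 meters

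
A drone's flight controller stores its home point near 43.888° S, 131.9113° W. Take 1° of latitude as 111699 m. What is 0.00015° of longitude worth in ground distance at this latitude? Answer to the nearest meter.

One degree of longitude here spans 111699 × cos 43.888° = 111699 × 0.7207 ≈ 80501.1 m; 0.00015° of that is 12.0752 m.

12 meters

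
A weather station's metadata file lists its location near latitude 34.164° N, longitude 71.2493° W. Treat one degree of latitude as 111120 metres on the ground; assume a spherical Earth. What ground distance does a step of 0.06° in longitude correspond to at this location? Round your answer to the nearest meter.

5517 meters

At 34.164° a degree of longitude is 111120 × cos 34.164° ≈ 91944.4 m, so 0.06° corresponds to 5516.67 m.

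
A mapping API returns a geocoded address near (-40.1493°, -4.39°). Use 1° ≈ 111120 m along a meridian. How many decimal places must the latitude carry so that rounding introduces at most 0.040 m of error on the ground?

7

One degree of latitude covers 111120 m.
N decimal places → at most half a unit in the last place, 0.5 × 10⁻ᴺ° = 111120/2 × 10⁻ᴺ m.
Setting 55560 × 10⁻ᴺ ≤ 0.040 gives 10ᴺ ≥ 1.389e+06, i.e. N ≥ 6.14.
So 7 decimal places suffice (0.00556 m); 6 would allow up to 0.0556 m.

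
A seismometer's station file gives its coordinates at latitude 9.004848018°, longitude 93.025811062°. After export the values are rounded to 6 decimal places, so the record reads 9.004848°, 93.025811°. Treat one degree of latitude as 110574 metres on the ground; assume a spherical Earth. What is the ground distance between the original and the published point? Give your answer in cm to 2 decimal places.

0.71 cm

Δlat = 9.004848018 − 9.004848 = +0.000000018°; Δlon = 93.025811062 − 93.025811 = +0.000000062°.
North–south shift: 0.000000018 × 110574 = 0.00199033 m.
East–west at this latitude: 0.000000062° × 110574 × cos 9.00485° ≈ 0.000000062 × 109211 = 0.00677109 m.
Distance: √(0.00199033² + 0.00677109²) ≈ 0.00705756 m.
That is 0.00705756 m = 0.70576 cm.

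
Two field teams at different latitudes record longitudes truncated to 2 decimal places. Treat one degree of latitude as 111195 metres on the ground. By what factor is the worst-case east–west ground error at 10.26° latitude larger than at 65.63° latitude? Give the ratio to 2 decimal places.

Truncating at 2 decimal places can drop up to a full unit in the last place, so the longitude may be off by as much as 0.01°.
At 10.26°: 0.01° × 111195 × cos 10.26° = 0.01 × 111195 × 0.9840 ≈ 1094.2 m.
Error at 65.63° = 0.01° × 111195 × cos 65.63° ≈ 1112 × 0.4126 = 458.82 m.
Ratio: 1094.2 / 458.82 = cos 10.26° / cos 65.63° ≈ 2.3847.

2.38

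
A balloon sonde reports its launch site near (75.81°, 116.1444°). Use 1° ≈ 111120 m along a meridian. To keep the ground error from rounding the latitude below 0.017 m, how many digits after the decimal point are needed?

One degree of latitude covers 111120 m.
N decimal places → at most half a unit in the last place, 0.5 × 10⁻ᴺ° = 111120/2 × 10⁻ᴺ m.
Setting 55560 × 10⁻ᴺ ≤ 0.017 gives 10ᴺ ≥ 3.268e+06, i.e. N ≥ 6.51.
N = 6 would give 0.0556 m (too coarse); N = 7 gives 0.00556 m ≤ 0.017 m.

7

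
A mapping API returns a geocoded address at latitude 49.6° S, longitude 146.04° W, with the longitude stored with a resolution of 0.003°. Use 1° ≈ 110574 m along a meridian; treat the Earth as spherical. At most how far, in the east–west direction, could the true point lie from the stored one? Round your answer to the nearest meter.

With a 0.003° grid the true value lies within half a step, ±0.003°/2 = ±0.0015°, of the stored one.
At latitude 49.6° a degree of longitude spans 110574 m × cos 49.6° = 110574 × 0.6481 ≈ 71665.2 m.
East–west error: 0.0015° × 71665.2 m/° ≈ 107.498 m.

107 meters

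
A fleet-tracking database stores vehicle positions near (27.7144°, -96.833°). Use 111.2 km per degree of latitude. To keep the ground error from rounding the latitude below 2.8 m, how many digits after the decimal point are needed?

5

One degree of latitude covers 111200 m.
Rounding to N decimal places gives at most 0.5 × 10⁻ᴺ degrees of error, i.e. 0.5 × 10⁻ᴺ × 111200 m.
Setting 55600 × 10⁻ᴺ ≤ 2.8 gives 10ᴺ ≥ 1.986e+04, i.e. N ≥ 4.30.
At 4 places the error can reach 5.56 m, but 5 places keeps it to 0.556 m.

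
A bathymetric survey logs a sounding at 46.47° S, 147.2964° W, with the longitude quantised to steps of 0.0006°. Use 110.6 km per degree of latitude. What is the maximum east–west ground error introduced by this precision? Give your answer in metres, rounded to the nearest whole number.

23 metres

With a 0.0006° grid the true value lies within half a step, ±0.0006°/2 = ±0.0003°, of the stored one.
Parallels shrink by cos φ, so at 46.47° a degree of longitude is 110600 × 0.6887 ≈ 76174 m.
East–west error: 0.0003° × 76174 m/° ≈ 22.8522 m.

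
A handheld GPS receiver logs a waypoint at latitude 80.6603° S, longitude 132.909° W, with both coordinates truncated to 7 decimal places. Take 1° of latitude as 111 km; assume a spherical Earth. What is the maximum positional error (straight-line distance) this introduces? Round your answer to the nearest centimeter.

1 centimeters

Truncating at 7 decimal places can drop up to a full unit in the last place, so each coordinate may be off by as much as 1e-07°.
Latitude error → 1e-07 × 111000 = 0.0111 m along the meridian.
E–W at 80.6603°: 1e-07° × 111000 × cos 80.6603° = 1e-07 × 111000 × 0.1623 ≈ 0.00180139 m.
Combining orthogonally: (0.0111² + 0.00180139²)^½ ≈ 0.0112452 m.
That is 0.0112452 m = 1.1245 cm.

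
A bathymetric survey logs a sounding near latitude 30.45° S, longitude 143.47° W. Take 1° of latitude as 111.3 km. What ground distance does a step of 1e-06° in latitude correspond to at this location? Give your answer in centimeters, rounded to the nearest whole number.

11 centimeters

1e-06° × 111300 m/° = 0.1113 m.
That is 0.1113 m = 11.13 cm.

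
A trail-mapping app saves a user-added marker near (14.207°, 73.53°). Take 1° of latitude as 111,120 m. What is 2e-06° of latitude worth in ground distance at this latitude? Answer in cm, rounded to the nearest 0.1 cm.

Along a meridian 2e-06° is 2e-06 × 111120 = 0.22224 m.
That is 0.22224 m = 22.224 cm.

22.2 cm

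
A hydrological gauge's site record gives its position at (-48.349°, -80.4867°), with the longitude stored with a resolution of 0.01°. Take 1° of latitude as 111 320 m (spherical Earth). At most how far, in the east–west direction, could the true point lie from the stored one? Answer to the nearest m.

370 m

With a 0.01° grid the true value lies within half a step, ±0.01°/2 = ±0.005°, of the stored one.
One degree of longitude at 48.349° is 111320 × cos 48.349° ≈ 111320 × 0.6646 = 73982.3 m.
Maximum E–W displacement: 0.005 × 73982.3 = 369.912 m.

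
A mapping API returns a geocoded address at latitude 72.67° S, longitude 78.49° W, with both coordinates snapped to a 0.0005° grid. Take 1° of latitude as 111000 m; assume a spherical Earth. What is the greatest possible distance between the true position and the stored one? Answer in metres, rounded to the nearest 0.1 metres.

29.0 metres

With a 0.0005° grid the true value lies within half a step, ±0.0005°/2 = ±0.00025°, of the stored one.
N–S: 0.00025° × 111000 m/° = 27.75 m.
Longitude error → 0.00025 × 111000 × cos 72.67° = 0.00025 × 111000 × 0.2979 ≈ 8.26602 m.
Worst case both components are at the extreme and orthogonal: √(27.75² + 8.26602²) ≈ 28.955 m.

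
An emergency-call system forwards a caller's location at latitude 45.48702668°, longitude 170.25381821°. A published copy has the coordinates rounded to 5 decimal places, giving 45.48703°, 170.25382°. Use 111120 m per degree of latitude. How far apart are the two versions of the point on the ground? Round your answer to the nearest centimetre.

Δlat = 45.48702668 − 45.48703 = -0.00000332°; Δlon = 170.25381821 − 170.25382 = -0.00000179°.
North–south shift: -0.00000332 × 111120 = -0.368918 m.
East–west at this latitude: -0.00000179° × 111120 × cos 45.487° ≈ -0.00000179 × 77903 = -0.139446 m.
Distance: √(0.368918² + 0.139446²) ≈ 0.394393 m.
That is 0.394393 m = 39.439 cm.

39 centimetres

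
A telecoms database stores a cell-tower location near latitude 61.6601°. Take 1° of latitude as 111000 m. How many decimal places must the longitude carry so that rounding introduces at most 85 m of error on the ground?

3 decimal places

At 61.6601° one degree of longitude covers 111000 × cos 61.6601° ≈ 111000 × 0.4747 ≈ 52691.8 m.
Rounding to N decimal places gives at most 0.5 × 10⁻ᴺ degrees of error, i.e. 0.5 × 10⁻ᴺ × 52691.8 m.
Setting 26345.9 × 10⁻ᴺ ≤ 85 gives 10ᴺ ≥ 310, i.e. N ≥ 2.49.
N = 2 would give 263 m (too coarse); N = 3 gives 26.3 m ≤ 85 m.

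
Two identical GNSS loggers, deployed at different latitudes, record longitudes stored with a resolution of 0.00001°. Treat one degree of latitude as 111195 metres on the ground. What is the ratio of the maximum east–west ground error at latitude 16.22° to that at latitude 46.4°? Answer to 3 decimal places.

With a 0.00001° grid the true value lies within half a step, ±0.00001°/2 = ±5e-06°, of the stored one.
Error at 16.22° = 5e-06° × 111195 × cos 16.22° ≈ 0.55597 × 0.9602 = 0.53385 m.
At 46.4°: 5e-06° × 111195 × cos 46.4° = 5e-06 × 111195 × 0.6896 ≈ 0.38341 m.
Ratio: 0.53385 / 0.38341 = cos 16.22° / cos 46.4° ≈ 1.3924.

1.392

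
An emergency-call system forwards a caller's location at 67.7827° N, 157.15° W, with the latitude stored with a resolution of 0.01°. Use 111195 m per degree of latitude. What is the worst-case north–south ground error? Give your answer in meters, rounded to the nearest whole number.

With a 0.01° grid the true value lies within half a step, ±0.01°/2 = ±0.005°, of the stored one.
North–south distance: 0.005° × 111195 m/° = 555.975 m.

556 meters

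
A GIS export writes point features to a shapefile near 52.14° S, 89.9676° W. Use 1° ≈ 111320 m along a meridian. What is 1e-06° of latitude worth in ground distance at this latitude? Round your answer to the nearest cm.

11 cm

Along a meridian 1e-06° is 1e-06 × 111320 = 0.11132 m.
That is 0.11132 m = 11.132 cm.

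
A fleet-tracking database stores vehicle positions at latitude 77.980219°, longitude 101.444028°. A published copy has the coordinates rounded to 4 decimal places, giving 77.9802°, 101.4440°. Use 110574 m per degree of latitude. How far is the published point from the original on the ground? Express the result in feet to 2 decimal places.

The latitude changed by +0.000019° and the longitude by +0.000028°.
N–S: 0.000019° × 110574 m/° = 2.10091 m.
East–west at this latitude: 0.000028° × 110574 × cos 77.9802° ≈ 0.000028 × 23027 = 0.644756 m.
Hypotenuse of the two orthogonal shifts: √(2.10091² + 0.644756²) = 2.19762 m.
Converting: 2.19762 m × 3.2808 ft/m ≈ 7.21 ft.

7.21 feet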